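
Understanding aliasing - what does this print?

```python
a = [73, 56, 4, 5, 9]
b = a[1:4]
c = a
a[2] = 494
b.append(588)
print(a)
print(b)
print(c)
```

Key concept: slice vs alias.
Step by step:
`a = [73, 56, 4, 5, 9]` → a = [73, 56, 4, 5, 9]
`b = a[1:4]` → b = [56, 4, 5]
`c = a` → c = [73, 56, 4, 5, 9] (same object as a)
`a[2] = 494` → a = [73, 56, 494, 5, 9] (same object as c); c = [73, 56, 494, 5, 9] (same object as a)
`b.append(588)` → b = [56, 4, 5, 588]
`print(a)` → prints [73, 56, 494, 5, 9]
`print(b)` → prints [56, 4, 5, 588]
`print(c)` → prints [73, 56, 494, 5, 9]

Answer:
[73, 56, 494, 5, 9]
[56, 4, 5, 588]
[73, 56, 494, 5, 9]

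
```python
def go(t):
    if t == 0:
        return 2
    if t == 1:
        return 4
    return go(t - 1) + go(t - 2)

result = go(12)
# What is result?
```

Build up from base cases: go(0)=2, go(1)=4, go(2)=6, go(3)=10, go(4)=16, go(5)=26, go(6)=42, ..., go(12)=754

Answer: 754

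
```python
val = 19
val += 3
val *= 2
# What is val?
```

Trace:
`val = 19` → val = 19
`val += 3` → val = 22
`val *= 2` → val = 44
So val = 44

Answer: 44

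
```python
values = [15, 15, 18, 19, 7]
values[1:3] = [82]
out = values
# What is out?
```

Trace:
`values = [15, 15, 18, 19, 7]` → values = [15, 15, 18, 19, 7]
`values[1:3] = [82]` → values = [15, 82, 19, 7]
`out = values` → out = [15, 82, 19, 7]
So out = [15, 82, 19, 7]

Answer: [15, 82, 19, 7]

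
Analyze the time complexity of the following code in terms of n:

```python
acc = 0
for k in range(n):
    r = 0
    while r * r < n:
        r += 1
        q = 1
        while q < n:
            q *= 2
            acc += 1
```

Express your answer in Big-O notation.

Each loop level contributes: n × √n × log n. Multiplying the contributions gives O(n√n log n).

Answer: O(n√n log n)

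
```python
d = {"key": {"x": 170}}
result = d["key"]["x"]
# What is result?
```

Trace:
`d = {"key": {"x": 170}}` → d = {'key': {'x': 170}}
`result = d["key"]["x"]` → result = 170
So result = 170

Answer: 170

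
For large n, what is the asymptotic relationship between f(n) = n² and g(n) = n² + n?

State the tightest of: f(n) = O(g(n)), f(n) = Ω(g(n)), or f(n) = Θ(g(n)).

n² vs n² + n: f(n) = Θ(g(n)) — they are asymptotically equivalent (lower-order n term is dominated).

Answer: f(n) = Θ(g(n)) — they are asymptotically equivalent (lower-order n term is dominated).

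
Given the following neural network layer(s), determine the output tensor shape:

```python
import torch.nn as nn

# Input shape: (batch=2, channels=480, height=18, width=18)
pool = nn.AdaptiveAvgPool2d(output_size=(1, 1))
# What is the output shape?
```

Input: (2, 480, 18, 18) -> Output: (2, 480, 1, 1)

Answer: (2, 480, 1, 1)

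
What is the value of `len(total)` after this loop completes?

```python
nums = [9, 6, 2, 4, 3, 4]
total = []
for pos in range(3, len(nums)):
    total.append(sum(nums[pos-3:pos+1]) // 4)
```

Number of 4-element averages
`total` takes the values: [] → [5] → [5, 3] → [5, 3, 3]
So `len(total)` = 3

Answer: 3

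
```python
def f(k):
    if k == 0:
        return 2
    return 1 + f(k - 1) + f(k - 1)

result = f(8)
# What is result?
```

f(k) = 1 + 2·f(k-1), f(0)=2. Closed form: (2+1)·2^8 - 1 = 767.

Answer: 767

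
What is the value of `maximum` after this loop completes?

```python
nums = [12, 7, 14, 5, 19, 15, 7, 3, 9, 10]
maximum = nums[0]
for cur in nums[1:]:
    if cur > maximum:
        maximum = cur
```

Maximum of [12, 7, 14, 5, 19, 15, 7, 3, 9, 10]
`maximum` takes the values: 12 → 14 → 19

Answer: 19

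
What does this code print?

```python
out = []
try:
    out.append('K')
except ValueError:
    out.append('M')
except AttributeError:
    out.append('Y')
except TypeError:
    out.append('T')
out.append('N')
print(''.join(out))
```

Execution trace: 'K' (try body, no exception) → 'N' (after the try/except). Output: KN

Answer: KN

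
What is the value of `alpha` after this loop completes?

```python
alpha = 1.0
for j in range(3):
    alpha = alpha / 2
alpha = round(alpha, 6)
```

Halving LR 3 times: 1 / 2^3
`alpha` takes the values: 1.0 → 0.5 → 0.25 → 0.125

Answer: 0.125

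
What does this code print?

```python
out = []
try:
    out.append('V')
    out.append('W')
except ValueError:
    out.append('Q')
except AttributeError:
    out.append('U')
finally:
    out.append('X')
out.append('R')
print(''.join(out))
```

Execution trace: 'V' (try body) → 'W' (try body, no exception) → 'X' (finally) → 'R' (after the try/except). Output: VWXR

Answer: VWXR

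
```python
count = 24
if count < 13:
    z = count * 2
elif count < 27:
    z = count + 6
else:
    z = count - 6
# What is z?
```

Trace:
`count = 24` → count = 24
`if count < 13: ...` → count < 13 is False, count < 27 is True → z = 30
So z = 30

Answer: 30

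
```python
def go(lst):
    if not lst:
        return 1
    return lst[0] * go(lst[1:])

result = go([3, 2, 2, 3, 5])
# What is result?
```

Product over [3, 2, 2, 3, 5] = 3 * 2 * 2 * 3 * 5 = 180

Answer: 180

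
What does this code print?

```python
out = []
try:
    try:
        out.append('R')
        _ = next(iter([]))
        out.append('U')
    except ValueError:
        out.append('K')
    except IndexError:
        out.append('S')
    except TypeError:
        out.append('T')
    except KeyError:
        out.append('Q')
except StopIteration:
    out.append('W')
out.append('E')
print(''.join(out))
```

Execution trace: 'R' (try body) → 'W' (outer except StopIteration) → 'E' (after the try/except). Output: RWE

Answer: RWE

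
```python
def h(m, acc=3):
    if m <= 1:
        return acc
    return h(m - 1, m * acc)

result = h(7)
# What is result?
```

Accumulator trace (n, acc): (7, 3) -> (6, 21) -> (5, 126) -> (4, 630) -> (3, 2520) -> (2, 7560) -> (1, 15120) -> return 15120

Answer: 15120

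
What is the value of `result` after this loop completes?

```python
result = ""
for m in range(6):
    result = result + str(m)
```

Concatenate digits 0 to 5
`result` takes the values: "" → "0" → "01" → "012" → "0123" → "01234" → "012345"

Answer: "012345"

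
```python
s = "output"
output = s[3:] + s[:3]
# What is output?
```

Trace:
`s = "output"` → s = 'output'
`output = s[3:] + s[:3]` → output = 'putout'
So output = 'putout'

Answer: 'putout'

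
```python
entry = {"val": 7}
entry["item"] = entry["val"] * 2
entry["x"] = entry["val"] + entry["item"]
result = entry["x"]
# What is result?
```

Trace:
`entry = {"val": 7}` → entry = {'val': 7}
`entry["item"] = entry["val"] * 2` → entry = {'val': 7, 'item': 14}
`entry["x"] = entry["val"] + entry["item"]` → entry = {'val': 7, 'item': 14, 'x': 21}
`result = entry["x"]` → result = 21
So result = 21

Answer: 21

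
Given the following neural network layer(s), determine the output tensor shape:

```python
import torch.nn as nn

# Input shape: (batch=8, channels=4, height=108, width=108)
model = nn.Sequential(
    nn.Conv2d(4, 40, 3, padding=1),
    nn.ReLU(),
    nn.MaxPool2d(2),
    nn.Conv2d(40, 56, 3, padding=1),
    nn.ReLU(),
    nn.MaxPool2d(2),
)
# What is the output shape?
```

Input: (8, 4, 108, 108) -> after first Conv2d: (8, 40, 108, 108) -> after first MaxPool2d: (8, 40, 54, 54) -> after second Conv2d: (8, 56, 54, 54) -> Output: (8, 56, 27, 27)

Answer: (8, 56, 27, 27)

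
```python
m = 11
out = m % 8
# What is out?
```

Trace:
`m = 11` → m = 11
`out = m % 8` → out = 3
So out = 3

Answer: 3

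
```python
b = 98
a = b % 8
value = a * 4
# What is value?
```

Trace:
`b = 98` → b = 98
`a = b % 8` → a = 2
`value = a * 4` → value = 8
So value = 8

Answer: 8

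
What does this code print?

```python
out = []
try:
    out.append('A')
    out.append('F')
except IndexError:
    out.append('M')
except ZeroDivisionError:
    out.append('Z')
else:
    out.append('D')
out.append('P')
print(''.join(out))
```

Execution trace: 'A' (try body) → 'F' (try body, no exception) → 'D' (else) → 'P' (after the try/except). Output: AFDP

Answer: AFDP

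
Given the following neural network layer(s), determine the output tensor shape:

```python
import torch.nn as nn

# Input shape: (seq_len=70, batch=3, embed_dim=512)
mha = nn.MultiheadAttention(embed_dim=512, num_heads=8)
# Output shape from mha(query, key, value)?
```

Input: (70, 3, 512) -> Output: (70, 3, 512)

Answer: (70, 3, 512)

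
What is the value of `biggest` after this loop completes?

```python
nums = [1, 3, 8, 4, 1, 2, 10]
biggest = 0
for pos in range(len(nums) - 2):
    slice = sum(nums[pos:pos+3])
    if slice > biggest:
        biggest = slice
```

Max sum of 3-element window in [1, 3, 8, 4, 1, 2, 10]
`biggest` takes the values: 0 → 12 → 15

Answer: 15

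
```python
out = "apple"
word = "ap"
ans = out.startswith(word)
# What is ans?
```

Trace:
`out = "apple"` → out = 'apple'
`word = "ap"` → word = 'ap'
`ans = out.startswith(word)` → ans = True
So ans = True

Answer: True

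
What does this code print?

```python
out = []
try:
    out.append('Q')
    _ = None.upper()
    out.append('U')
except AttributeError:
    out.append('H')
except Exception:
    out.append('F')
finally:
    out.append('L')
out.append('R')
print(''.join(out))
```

Execution trace: 'Q' (try body) → 'H' (except AttributeError) → 'L' (finally) → 'R' (after the try/except). Output: QHLR

Answer: QHLR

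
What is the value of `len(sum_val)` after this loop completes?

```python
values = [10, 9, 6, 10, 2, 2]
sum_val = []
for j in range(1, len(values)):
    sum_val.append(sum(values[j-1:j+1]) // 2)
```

Number of 2-element averages
`sum_val` takes the values: [] → [9] → [9, 7] → [9, 7, 8] → [9, 7, 8, 6] → [9, 7, 8, 6, 2]
So `len(sum_val)` = 5

Answer: 5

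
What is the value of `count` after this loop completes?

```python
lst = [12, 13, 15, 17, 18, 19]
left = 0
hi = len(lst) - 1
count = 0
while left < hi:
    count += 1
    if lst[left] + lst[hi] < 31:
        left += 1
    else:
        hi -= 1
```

Steps to find pair summing to 31
`count` takes the values: 0 → 1 → 2 → 3 → 4 → 5

Answer: 5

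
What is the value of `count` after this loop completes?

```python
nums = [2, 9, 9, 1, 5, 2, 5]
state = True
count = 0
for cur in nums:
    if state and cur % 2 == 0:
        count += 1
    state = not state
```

Count even values at even positions
`count` takes the values: 0 → 1

Answer: 1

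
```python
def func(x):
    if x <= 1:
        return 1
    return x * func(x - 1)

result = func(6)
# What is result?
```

func(6) = 6 * 5 * 4 * 3 * 2 * 1 = 720

Answer: 720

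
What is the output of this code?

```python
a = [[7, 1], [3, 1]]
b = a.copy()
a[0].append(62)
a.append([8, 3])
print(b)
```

Key concept: shallow copy with nested lists.
Step by step:
`a = [[7, 1], [3, 1]]` → a = [[7, 1], [3, 1]]
`b = a.copy()` → b = [[7, 1], [3, 1]]
`a[0].append(62)` → a = [[7, 1, 62], [3, 1]]; b = [[7, 1, 62], [3, 1]]
`a.append([8, 3])` → a = [[7, 1, 62], [3, 1], [8, 3]]
`print(b)` → prints [[7, 1, 62], [3, 1]]

Answer: [[7, 1, 62], [3, 1]]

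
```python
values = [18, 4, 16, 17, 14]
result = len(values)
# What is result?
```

Trace:
`values = [18, 4, 16, 17, 14]` → values = [18, 4, 16, 17, 14]
`result = len(values)` → result = 5
So result = 5

Answer: 5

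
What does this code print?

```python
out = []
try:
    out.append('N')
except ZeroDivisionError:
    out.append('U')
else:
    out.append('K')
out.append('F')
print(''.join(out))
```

Execution trace: 'N' (try body, no exception) → 'K' (else) → 'F' (after the try/except). Output: NKF

Answer: NKF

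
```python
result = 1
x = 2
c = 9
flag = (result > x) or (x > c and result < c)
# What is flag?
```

Trace:
`result = 1` → result = 1
`x = 2` → x = 2
`c = 9` → c = 9
`flag = (result > x) or (x > c and result < c)` → flag = False
So flag = False

Answer: False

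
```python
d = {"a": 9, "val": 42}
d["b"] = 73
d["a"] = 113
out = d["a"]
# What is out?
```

Trace:
`d = {"a": 9, "val": 42}` → d = {'a': 9, 'val': 42}
`d["b"] = 73` → d = {'a': 9, 'val': 42, 'b': 73}
`d["a"] = 113` → d = {'a': 113, 'val': 42, 'b': 73}
`out = d["a"]` → out = 113
So out = 113

Answer: 113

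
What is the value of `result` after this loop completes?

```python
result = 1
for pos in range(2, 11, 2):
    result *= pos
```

Product of even numbers 2 to 10
`result` takes the values: 1 → 2 → 8 → 48 → 384 → 3840

Answer: 3840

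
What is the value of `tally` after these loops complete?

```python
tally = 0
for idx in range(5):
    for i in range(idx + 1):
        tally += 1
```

Triangle: 1 + 2 + ... + 5
`tally` takes the values: 0 → 1 → 2 → 3 → 4 → 5 → 6 → 7 → 8 → 9 → 10 → 11 → 12 → 13 → 14 → 15

Answer: 15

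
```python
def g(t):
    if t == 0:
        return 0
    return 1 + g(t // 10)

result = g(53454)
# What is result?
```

Count of digits of 53454: 5

Answer: 5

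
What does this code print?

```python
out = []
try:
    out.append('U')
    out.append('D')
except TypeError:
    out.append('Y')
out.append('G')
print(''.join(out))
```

Execution trace: 'U' (try body) → 'D' (try body, no exception) → 'G' (after the try/except). Output: UDG

Answer: UDG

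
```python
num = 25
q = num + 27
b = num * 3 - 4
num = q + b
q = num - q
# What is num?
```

Trace:
`num = 25` → num = 25
`q = num + 27` → q = 52
`b = num * 3 - 4` → b = 71
`num = q + b` → num = 123
`q = num - q` → q = 71
So num = 123

Answer: 123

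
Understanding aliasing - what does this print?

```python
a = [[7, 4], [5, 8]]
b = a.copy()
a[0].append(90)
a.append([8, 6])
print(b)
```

Key concept: shallow copy with nested lists.
Step by step:
`a = [[7, 4], [5, 8]]` → a = [[7, 4], [5, 8]]
`b = a.copy()` → b = [[7, 4], [5, 8]]
`a[0].append(90)` → a = [[7, 4, 90], [5, 8]]; b = [[7, 4, 90], [5, 8]]
`a.append([8, 6])` → a = [[7, 4, 90], [5, 8], [8, 6]]
`print(b)` → prints [[7, 4, 90], [5, 8]]

Answer: [[7, 4, 90], [5, 8]]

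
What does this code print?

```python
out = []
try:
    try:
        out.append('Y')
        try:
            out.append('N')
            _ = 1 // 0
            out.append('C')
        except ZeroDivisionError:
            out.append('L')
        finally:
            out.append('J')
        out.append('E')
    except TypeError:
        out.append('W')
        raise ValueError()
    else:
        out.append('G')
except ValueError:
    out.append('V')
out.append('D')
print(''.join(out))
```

Execution trace: 'Y' (try body) → 'N' (inner try body) → 'L' (inner except ZeroDivisionError) → 'J' (inner finally) → 'E' (try body, no exception) → 'G' (else) → 'D' (after the try/except). Output: YNLJEGD

Answer: YNLJEGD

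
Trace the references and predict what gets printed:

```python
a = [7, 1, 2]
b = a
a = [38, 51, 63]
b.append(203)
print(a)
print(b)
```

Key concept: rebinding vs mutation: a is rebound to a new list, b still points at the original.
Step by step:
`a = [7, 1, 2]` → a = [7, 1, 2]
`b = a` → b = [7, 1, 2] (same object as a)
`a = [38, 51, 63]` → a = [38, 51, 63]
`b.append(203)` → b = [7, 1, 2, 203]
`print(a)` → prints [38, 51, 63]
`print(b)` → prints [7, 1, 2, 203]

Answer:
[38, 51, 63]
[7, 1, 2, 203]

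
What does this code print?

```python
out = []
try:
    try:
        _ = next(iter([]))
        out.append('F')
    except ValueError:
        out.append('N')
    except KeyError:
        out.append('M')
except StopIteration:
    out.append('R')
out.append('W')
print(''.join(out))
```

Execution trace: 'R' (outer except StopIteration) → 'W' (after the try/except). Output: RW

Answer: RW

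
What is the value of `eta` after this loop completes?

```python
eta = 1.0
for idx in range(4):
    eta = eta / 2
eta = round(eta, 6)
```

Halving LR 4 times: 1 / 2^4
`eta` takes the values: 1.0 → 0.5 → 0.25 → 0.125 → 0.0625

Answer: 0.0625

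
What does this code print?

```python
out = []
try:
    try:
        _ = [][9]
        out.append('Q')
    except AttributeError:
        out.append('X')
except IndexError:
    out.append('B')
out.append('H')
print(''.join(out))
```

Execution trace: 'B' (outer except IndexError) → 'H' (after the try/except). Output: BH

Answer: BH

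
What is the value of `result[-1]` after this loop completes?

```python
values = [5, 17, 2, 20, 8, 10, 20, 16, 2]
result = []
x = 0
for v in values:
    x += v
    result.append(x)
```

Cumulative sum ends at 100
`result` takes the values: [] → [5] → [5, 22] → [5, 22, 24] → [5, 22, 24, 44] → [5, 22, 24, 44, 52] → [5, 22, 24, 44, 52, 62] → [5, 22, 24, 44, 52, 62, 82] → [5, 22, 24, 44, 52, 62, 82, 98] → [5, 22, 24, 44, 52, 62, 82, 98, 100]
So `result[-1]` = 100

Answer: 100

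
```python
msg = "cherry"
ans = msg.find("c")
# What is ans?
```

Trace:
`msg = "cherry"` → msg = 'cherry'
`ans = msg.find("c")` → ans = 0
So ans = 0

Answer: 0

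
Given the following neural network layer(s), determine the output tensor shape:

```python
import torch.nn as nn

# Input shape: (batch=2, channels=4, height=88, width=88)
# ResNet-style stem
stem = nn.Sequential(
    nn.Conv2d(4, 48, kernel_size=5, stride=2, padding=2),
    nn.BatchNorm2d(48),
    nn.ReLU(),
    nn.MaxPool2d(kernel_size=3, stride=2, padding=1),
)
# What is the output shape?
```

Input: (2, 4, 88, 88) -> after Conv2d 5x5 stride=2: (2, 48, 44, 44) -> Output: (2, 48, 22, 22)

Answer: (2, 48, 22, 22)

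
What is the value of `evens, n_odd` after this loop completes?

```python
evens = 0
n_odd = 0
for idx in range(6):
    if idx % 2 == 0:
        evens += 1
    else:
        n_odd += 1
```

Count evens and odds in range(6)
`evens, n_odd` takes the values: (0, 0) → (1, 0) → (1, 1) → (2, 1) → (2, 2) → (3, 2) → (3, 3)

Answer: 3, 3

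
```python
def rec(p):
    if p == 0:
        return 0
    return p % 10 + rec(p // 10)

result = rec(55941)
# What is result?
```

Sum of digits of 55941: 1 + 4 + 9 + 5 + 5 = 24

Answer: 24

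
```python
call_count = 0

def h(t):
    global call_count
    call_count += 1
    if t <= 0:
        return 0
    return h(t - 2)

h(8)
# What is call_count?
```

Linear recursion stepping by 2: 5 calls from t=8 down to ≤0.

Answer: 5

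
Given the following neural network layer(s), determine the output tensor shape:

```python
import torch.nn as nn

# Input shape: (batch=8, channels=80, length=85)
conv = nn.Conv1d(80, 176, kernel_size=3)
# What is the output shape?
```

Input: (8, 80, 85) -> Output: (8, 176, 83)

Answer: (8, 176, 83)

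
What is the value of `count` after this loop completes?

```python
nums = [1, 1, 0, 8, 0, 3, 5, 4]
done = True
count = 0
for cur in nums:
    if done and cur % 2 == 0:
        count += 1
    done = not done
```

Count even values at even positions
`count` takes the values: 0 → 1 → 2

Answer: 2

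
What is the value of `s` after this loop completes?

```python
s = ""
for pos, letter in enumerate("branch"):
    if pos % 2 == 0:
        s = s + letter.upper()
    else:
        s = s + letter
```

Uppercase even positions in 'branch'
`s` takes the values: "" → "B" → "Br" → "BrA" → "BrAn" → "BrAnC" → "BrAnCh"

Answer: "BrAnCh"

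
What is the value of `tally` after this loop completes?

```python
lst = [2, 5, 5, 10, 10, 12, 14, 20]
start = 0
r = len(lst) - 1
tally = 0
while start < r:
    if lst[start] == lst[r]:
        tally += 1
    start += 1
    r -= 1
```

Count matching pairs from ends
`tally` takes the values: 0 → 1

Answer: 1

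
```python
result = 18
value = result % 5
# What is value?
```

Trace:
`result = 18` → result = 18
`value = result % 5` → value = 3
So value = 3

Answer: 3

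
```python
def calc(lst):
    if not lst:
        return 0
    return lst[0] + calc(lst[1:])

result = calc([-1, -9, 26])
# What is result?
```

(-1) + (-9) + 26 + 0 = 16

Answer: 16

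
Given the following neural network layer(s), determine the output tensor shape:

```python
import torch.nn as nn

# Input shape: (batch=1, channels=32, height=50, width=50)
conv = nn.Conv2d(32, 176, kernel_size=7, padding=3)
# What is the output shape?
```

Input: (1, 32, 50, 50) -> Output: (1, 176, 50, 50)

Answer: (1, 176, 50, 50)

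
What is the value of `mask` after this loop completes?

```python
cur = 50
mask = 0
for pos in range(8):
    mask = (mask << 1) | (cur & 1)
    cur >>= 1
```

Reverse lowest 8 bits of 50
`mask` takes the values: 0 → 1 → 2 → 4 → 9 → 19 → 38 → 76

Answer: 76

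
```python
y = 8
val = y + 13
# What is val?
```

Trace:
`y = 8` → y = 8
`val = y + 13` → val = 21
So val = 21

Answer: 21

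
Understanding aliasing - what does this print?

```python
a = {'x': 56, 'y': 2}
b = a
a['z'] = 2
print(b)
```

Key concept: dict aliasing.
Step by step:
`a = {'x': 56, 'y': 2}` → a = {'x': 56, 'y': 2}
`b = a` → b = {'x': 56, 'y': 2} (same object as a)
`a['z'] = 2` → a = {'x': 56, 'y': 2, 'z': 2} (same object as b); b = {'x': 56, 'y': 2, 'z': 2} (same object as a)
`print(b)` → prints {'x': 56, 'y': 2, 'z': 2}

Answer: {'x': 56, 'y': 2, 'z': 2}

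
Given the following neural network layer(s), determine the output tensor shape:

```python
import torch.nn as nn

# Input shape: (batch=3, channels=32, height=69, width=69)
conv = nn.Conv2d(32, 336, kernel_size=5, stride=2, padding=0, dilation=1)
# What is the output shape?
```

Input: (3, 32, 69, 69) -> Output: (3, 336, 33, 33)

Answer: (3, 336, 33, 33)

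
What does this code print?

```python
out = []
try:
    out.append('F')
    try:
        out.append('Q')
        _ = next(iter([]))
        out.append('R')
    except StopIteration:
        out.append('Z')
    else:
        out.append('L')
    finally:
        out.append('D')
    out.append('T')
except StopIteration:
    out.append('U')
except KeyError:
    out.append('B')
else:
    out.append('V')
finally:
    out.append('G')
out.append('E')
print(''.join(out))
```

Execution trace: 'F' (try body) → 'Q' (inner try body) → 'Z' (inner except StopIteration) → 'D' (inner finally) → 'T' (try body, no exception) → 'V' (else) → 'G' (finally) → 'E' (after the try/except). Output: FQZDTVGE

Answer: FQZDTVGE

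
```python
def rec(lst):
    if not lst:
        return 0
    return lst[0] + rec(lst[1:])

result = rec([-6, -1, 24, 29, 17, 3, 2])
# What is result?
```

(-6) + (-1) + 24 + 29 + 17 + 3 + 2 + 0 = 68

Answer: 68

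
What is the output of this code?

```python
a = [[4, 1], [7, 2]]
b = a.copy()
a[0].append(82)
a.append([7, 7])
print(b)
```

Key concept: shallow copy with nested lists.
Step by step:
`a = [[4, 1], [7, 2]]` → a = [[4, 1], [7, 2]]
`b = a.copy()` → b = [[4, 1], [7, 2]]
`a[0].append(82)` → a = [[4, 1, 82], [7, 2]]; b = [[4, 1, 82], [7, 2]]
`a.append([7, 7])` → a = [[4, 1, 82], [7, 2], [7, 7]]
`print(b)` → prints [[4, 1, 82], [7, 2]]

Answer: [[4, 1, 82], [7, 2]]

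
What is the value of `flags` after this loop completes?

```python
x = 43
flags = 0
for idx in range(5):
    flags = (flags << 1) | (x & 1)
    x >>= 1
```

Reverse lowest 5 bits of 43
`flags` takes the values: 0 → 1 → 3 → 6 → 13 → 26

Answer: 26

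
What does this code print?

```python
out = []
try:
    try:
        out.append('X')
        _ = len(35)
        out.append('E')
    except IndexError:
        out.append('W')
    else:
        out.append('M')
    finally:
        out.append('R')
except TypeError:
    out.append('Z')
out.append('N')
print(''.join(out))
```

Execution trace: 'X' (inner try body) → 'R' (inner finally) → 'Z' (outer except TypeError) → 'N' (after the try/except). Output: XRZN

Answer: XRZN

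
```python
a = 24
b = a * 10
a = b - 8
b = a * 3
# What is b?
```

Trace:
`a = 24` → a = 24
`b = a * 10` → b = 240
`a = b - 8` → a = 232
`b = a * 3` → b = 696
So b = 696

Answer: 696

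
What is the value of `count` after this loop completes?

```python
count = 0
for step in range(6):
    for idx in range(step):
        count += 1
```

Triangle number: 0+1+2+...+5
`count` takes the values: 0 → 1 → 2 → 3 → 4 → 5 → 6 → 7 → 8 → 9 → 10 → 11 → 12 → 13 → 14 → 15

Answer: 15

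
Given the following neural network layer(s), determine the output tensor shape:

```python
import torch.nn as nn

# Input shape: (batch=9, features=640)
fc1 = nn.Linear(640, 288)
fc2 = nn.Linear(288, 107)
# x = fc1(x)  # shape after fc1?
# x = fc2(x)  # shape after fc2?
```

Input: (9, 640) -> after fc1: (9, 288) -> Output: (9, 107)

Answer: (9, 107)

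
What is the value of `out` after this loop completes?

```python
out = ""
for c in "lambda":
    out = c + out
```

Reverse 'lambda'
`out` takes the values: "" → "l" → "al" → "mal" → "bmal" → "dbmal" → "adbmal"

Answer: "adbmal"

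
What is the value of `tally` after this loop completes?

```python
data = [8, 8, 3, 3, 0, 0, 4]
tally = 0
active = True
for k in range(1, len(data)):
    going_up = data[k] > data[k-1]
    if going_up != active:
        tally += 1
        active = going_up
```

Count direction changes in [8, 8, 3, 3, 0, 0, 4]
`tally` takes the values: 0 → 1 → 2

Answer: 2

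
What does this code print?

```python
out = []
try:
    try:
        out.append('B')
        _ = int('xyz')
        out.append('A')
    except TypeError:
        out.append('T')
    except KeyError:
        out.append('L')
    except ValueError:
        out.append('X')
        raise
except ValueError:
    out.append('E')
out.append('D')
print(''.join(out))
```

Execution trace: 'B' (inner try body) → 'X' (inner except ValueError) → 'E' (outer except ValueError) → 'D' (after the try/except). Output: BXED

Answer: BXED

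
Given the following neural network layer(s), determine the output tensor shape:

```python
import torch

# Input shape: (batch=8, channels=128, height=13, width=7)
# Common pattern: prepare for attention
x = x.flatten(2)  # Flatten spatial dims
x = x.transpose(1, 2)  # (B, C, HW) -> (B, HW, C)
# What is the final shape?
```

Input: (8, 128, 13, 7) -> after flatten(2): (8, 128, 91) -> Output: (8, 91, 128)

Answer: (8, 91, 128)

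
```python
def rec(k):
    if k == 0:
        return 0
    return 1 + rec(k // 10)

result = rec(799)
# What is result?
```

Count of digits of 799: 3

Answer: 3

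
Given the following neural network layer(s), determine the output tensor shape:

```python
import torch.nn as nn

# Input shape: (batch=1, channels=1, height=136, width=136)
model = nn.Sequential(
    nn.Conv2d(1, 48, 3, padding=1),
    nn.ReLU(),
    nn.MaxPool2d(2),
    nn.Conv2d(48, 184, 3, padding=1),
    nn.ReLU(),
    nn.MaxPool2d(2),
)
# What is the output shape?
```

Input: (1, 1, 136, 136) -> after first Conv2d: (1, 48, 136, 136) -> after first MaxPool2d: (1, 48, 68, 68) -> after second Conv2d: (1, 184, 68, 68) -> Output: (1, 184, 34, 34)

Answer: (1, 184, 34, 34)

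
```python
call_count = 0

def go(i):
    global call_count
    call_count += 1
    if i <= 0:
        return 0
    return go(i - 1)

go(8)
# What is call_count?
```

Linear recursion stepping by 1: 9 calls from i=8 down to ≤0.

Answer: 9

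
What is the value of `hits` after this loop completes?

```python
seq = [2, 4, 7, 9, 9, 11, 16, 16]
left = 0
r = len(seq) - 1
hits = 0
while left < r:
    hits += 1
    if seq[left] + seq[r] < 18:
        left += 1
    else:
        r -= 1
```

Steps to find pair summing to 18
`hits` takes the values: 0 → 1 → 2 → 3 → 4 → 5 → 6 → 7

Answer: 7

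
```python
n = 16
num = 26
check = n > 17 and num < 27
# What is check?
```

Trace:
`n = 16` → n = 16
`num = 26` → num = 26
`check = n > 17 and num < 27` → check = False
So check = False

Answer: False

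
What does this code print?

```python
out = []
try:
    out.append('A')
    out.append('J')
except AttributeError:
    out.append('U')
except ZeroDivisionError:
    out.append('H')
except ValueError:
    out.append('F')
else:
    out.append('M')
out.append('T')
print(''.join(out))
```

Execution trace: 'A' (try body) → 'J' (try body, no exception) → 'M' (else) → 'T' (after the try/except). Output: AJMT

Answer: AJMT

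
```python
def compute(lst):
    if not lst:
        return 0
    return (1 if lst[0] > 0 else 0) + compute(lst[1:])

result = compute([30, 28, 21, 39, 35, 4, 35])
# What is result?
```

Count of positive elements in [30, 28, 21, 39, 35, 4, 35] = 7

Answer: 7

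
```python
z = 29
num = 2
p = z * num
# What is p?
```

Trace:
`z = 29` → z = 29
`num = 2` → num = 2
`p = z * num` → p = 58
So p = 58

Answer: 58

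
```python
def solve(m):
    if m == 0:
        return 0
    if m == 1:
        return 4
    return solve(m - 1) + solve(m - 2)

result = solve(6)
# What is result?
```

Build up from base cases: solve(0)=0, solve(1)=4, solve(2)=4, solve(3)=8, solve(4)=12, solve(5)=20, solve(6)=32

Answer: 32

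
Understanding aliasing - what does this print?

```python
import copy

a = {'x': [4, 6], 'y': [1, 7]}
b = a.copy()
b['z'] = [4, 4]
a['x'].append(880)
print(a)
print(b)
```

Key concept: shallow copy of dict with mutable values.
Step by step:
`a = {'x': [4, 6], 'y': [1, 7]}` → a = {'x': [4, 6], 'y': [1, 7]}
`b = a.copy()` → b = {'x': [4, 6], 'y': [1, 7]}
`b['z'] = [4, 4]` → b = {'x': [4, 6], 'y': [1, 7], 'z': [4, 4]}
`a['x'].append(880)` → a = {'x': [4, 6, 880], 'y': [1, 7]}; b = {'x': [4, 6, 880], 'y': [1, 7], 'z': [4, 4]}
`print(a)` → prints {'x': [4, 6, 880], 'y': [1, 7]}
`print(b)` → prints {'x': [4, 6, 880], 'y': [1, 7], 'z': [4, 4]}

Answer:
{'x': [4, 6, 880], 'y': [1, 7]}
{'x': [4, 6, 880], 'y': [1, 7], 'z': [4, 4]}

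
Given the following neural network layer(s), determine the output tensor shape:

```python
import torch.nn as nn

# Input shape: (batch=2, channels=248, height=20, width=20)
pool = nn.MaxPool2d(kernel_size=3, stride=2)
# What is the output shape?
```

Input: (2, 248, 20, 20) -> Output: (2, 248, 9, 9)

Answer: (2, 248, 9, 9)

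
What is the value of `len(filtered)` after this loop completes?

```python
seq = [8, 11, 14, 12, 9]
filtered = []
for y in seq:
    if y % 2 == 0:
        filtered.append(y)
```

Count even numbers in [8, 11, 14, 12, 9]
`filtered` takes the values: [] → [8] → [8, 14] → [8, 14, 12]
So `len(filtered)` = 3

Answer: 3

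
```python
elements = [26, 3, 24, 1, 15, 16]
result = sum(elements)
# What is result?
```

Trace:
`elements = [26, 3, 24, 1, 15, 16]` → elements = [26, 3, 24, 1, 15, 16]
`result = sum(elements)` → result = 85
So result = 85

Answer: 85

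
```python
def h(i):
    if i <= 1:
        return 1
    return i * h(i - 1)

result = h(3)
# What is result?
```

h(3) = 3 * 2 * 1 = 6

Answer: 6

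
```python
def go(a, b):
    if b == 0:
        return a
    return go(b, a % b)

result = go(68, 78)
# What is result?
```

go(68, 78) -> go(78, 68) -> go(68, 10) -> go(10, 8) -> go(8, 2) -> go(2, 0) -> 2

Answer: 2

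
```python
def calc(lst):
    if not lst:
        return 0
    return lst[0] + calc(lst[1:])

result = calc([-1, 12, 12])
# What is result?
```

(-1) + 12 + 12 + 0 = 23

Answer: 23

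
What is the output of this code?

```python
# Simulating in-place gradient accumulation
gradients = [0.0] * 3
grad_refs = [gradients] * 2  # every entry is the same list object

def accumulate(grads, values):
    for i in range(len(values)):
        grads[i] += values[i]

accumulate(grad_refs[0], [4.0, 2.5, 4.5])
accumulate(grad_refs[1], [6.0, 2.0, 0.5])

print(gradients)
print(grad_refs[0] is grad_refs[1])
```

Key concept: gradient accumulation aliasing.
Step by step:
`gradients = [0.0] * 3` → gradients = [0.0, 0.0, 0.0]
`grad_refs = [gradients] * 2` → grad_refs = [[0.0, 0.0, 0.0], [0.0, 0.0, 0.0]]
`accumulate(grad_refs[0], [4.0, 2.5, 4.5])` → gradients = [4.0, 2.5, 4.5]; grad_refs = [[4.0, 2.5, 4.5], [4.0, 2.5, 4.5]]
`accumulate(grad_refs[1], [6.0, 2.0, 0.5])` → gradients = [10.0, 4.5, 5.0]; grad_refs = [[10.0, 4.5, 5.0], [10.0, 4.5, 5.0]]
`print(gradients)` → prints [10.0, 4.5, 5.0]
`print(grad_refs[0] is grad_refs[1])` → prints True

Answer:
[10.0, 4.5, 5.0]
True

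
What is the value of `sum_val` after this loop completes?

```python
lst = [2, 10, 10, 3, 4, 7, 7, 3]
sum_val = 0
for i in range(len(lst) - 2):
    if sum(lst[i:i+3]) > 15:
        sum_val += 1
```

Count windows with sum > 15
`sum_val` takes the values: 0 → 1 → 2 → 3 → 4 → 5

Answer: 5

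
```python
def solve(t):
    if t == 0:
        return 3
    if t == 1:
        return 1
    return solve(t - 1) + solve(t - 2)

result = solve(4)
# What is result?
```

Build up from base cases: solve(0)=3, solve(1)=1, solve(2)=4, solve(3)=5, solve(4)=9

Answer: 9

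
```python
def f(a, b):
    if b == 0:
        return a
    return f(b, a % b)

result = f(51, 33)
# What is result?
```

f(51, 33) -> f(33, 18) -> f(18, 15) -> f(15, 3) -> f(3, 0) -> 3

Answer: 3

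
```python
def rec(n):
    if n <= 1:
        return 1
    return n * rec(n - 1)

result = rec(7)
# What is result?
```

rec(7) = 7 * 6 * 5 * 4 * 3 * 2 * 1 = 5040

Answer: 5040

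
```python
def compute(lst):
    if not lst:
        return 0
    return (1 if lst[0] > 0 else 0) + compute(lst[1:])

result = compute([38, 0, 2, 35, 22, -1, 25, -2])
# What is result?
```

Count of positive elements in [38, 0, 2, 35, 22, -1, 25, -2] = 5

Answer: 5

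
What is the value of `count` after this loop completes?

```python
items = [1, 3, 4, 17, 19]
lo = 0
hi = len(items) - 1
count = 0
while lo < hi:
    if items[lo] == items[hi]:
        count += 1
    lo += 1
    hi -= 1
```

Count matching pairs from ends
`count` takes the values: 0

Answer: 0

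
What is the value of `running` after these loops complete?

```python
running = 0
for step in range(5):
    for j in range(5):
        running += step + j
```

Sum of all step+j for step,j in 5x5
`running` takes the values: 0 → 1 → 3 → 6 → 10 → 11 → 13 → 16 → 20 → 25 → 27 → 30 → 34 → 39 → 45 → 48 → 52 → 57 → 63 → 70 → 74 → 79 → 85 → 92 → 100

Answer: 100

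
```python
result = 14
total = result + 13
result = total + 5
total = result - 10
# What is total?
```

Trace:
`result = 14` → result = 14
`total = result + 13` → total = 27
`result = total + 5` → result = 32
`total = result - 10` → total = 22
So total = 22

Answer: 22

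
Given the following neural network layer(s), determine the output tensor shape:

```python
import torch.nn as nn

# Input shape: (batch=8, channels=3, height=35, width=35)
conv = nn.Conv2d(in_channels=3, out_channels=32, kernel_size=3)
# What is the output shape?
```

Input: (8, 3, 35, 35) -> Output: (8, 32, 33, 33)

Answer: (8, 32, 33, 33)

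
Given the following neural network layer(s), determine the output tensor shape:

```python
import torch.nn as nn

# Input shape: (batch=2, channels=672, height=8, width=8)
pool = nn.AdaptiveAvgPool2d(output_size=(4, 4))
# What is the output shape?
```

Input: (2, 672, 8, 8) -> Output: (2, 672, 4, 4)

Answer: (2, 672, 4, 4)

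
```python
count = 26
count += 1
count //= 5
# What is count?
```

Trace:
`count = 26` → count = 26
`count += 1` → count = 27
`count //= 5` → count = 5
So count = 5

Answer: 5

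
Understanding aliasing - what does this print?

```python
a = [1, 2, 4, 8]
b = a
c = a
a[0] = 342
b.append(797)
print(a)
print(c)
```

Key concept: multiple aliases.
Step by step:
`a = [1, 2, 4, 8]` → a = [1, 2, 4, 8]
`b = a` → b = [1, 2, 4, 8] (same object as a)
`c = a` → c = [1, 2, 4, 8] (same object as a, b)
`a[0] = 342` → a = [342, 2, 4, 8] (same object as b, c); b = [342, 2, 4, 8] (same object as a, c); c = [342, 2, 4, 8] (same object as a, b)
`b.append(797)` → a = [342, 2, 4, 8, 797] (same object as b, c); b = [342, 2, 4, 8, 797] (same object as a, c); c = [342, 2, 4, 8, 797] (same object as a, b)
`print(a)` → prints [342, 2, 4, 8, 797]
`print(c)` → prints [342, 2, 4, 8, 797]

Answer:
[342, 2, 4, 8, 797]
[342, 2, 4, 8, 797]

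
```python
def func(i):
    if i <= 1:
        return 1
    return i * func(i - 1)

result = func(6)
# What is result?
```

func(6) = 6 * 5 * 4 * 3 * 2 * 1 = 720

Answer: 720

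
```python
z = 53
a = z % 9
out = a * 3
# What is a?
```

Trace:
`z = 53` → z = 53
`a = z % 9` → a = 8
`out = a * 3` → out = 24
So a = 8

Answer: 8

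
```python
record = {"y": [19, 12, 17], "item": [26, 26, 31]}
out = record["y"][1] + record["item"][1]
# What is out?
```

Trace:
`record = {"y": [19, 12, 17], "item": [26, 26, 31]}` → record = {'y': [19, 12, 17], 'item': [26, 26, 31]}
`out = record["y"][1] + record["item"][1]` → out = 38
So out = 38

Answer: 38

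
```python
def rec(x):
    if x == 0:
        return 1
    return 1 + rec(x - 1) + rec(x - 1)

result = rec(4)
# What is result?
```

rec(x) = 1 + 2·rec(x-1), rec(0)=1. Closed form: (1+1)·2^4 - 1 = 31.

Answer: 31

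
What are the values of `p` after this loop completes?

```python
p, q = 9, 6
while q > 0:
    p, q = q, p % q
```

GCD of 9 and 6
`p` takes the values: 9 → 6 → 3

Answer: 3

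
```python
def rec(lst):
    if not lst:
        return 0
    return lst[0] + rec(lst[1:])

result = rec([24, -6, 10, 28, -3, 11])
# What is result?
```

24 + (-6) + 10 + 28 + (-3) + 11 + 0 = 64

Answer: 64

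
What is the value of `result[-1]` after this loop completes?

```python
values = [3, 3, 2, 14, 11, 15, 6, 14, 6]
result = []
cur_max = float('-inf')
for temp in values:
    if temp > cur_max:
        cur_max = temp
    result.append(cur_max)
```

Running max ends at 15
`result` takes the values: [] → [3] → [3, 3] → [3, 3, 3] → [3, 3, 3, 14] → [3, 3, 3, 14, 14] → [3, 3, 3, 14, 14, 15] → [3, 3, 3, 14, 14, 15, 15] → [3, 3, 3, 14, 14, 15, 15, 15] → [3, 3, 3, 14, 14, 15, 15, 15, 15]
So `result[-1]` = 15

Answer: 15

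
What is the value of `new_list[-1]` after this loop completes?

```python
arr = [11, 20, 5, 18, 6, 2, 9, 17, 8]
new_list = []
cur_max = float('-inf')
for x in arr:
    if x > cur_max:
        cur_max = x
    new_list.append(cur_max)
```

Running max ends at 20
`new_list` takes the values: [] → [11] → [11, 20] → [11, 20, 20] → [11, 20, 20, 20] → [11, 20, 20, 20, 20] → [11, 20, 20, 20, 20, 20] → [11, 20, 20, 20, 20, 20, 20] → [11, 20, 20, 20, 20, 20, 20, 20] → [11, 20, 20, 20, 20, 20, 20, 20, 20]
So `new_list[-1]` = 20

Answer: 20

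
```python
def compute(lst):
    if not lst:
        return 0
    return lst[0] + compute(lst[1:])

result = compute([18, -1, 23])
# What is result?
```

18 + (-1) + 23 + 0 = 40

Answer: 40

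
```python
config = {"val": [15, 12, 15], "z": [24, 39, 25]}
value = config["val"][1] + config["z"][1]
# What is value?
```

Trace:
`config = {"val": [15, 12, 15], "z": [24, 39, 25]}` → config = {'val': [15, 12, 15], 'z': [24, 39, 25]}
`value = config["val"][1] + config["z"][1]` → value = 51
So value = 51

Answer: 51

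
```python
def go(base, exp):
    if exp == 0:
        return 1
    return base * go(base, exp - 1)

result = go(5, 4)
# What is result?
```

go(5, 4) = 5 * 5 * 5 * 5 = 625

Answer: 625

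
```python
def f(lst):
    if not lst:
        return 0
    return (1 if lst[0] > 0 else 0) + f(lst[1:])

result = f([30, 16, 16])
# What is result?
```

Count of positive elements in [30, 16, 16] = 3

Answer: 3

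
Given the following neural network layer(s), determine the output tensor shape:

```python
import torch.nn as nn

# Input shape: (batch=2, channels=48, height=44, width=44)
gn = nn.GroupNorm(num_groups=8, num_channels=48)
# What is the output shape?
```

Input: (2, 48, 44, 44) -> Output: (2, 48, 44, 44)

Answer: (2, 48, 44, 44)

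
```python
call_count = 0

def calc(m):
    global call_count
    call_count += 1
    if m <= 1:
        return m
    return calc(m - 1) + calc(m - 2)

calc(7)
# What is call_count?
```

Calls(m) = 1 + Calls(m-1) + Calls(m-2); Calls(0)=Calls(1)=1. For m=7 this gives 41.

Answer: 41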